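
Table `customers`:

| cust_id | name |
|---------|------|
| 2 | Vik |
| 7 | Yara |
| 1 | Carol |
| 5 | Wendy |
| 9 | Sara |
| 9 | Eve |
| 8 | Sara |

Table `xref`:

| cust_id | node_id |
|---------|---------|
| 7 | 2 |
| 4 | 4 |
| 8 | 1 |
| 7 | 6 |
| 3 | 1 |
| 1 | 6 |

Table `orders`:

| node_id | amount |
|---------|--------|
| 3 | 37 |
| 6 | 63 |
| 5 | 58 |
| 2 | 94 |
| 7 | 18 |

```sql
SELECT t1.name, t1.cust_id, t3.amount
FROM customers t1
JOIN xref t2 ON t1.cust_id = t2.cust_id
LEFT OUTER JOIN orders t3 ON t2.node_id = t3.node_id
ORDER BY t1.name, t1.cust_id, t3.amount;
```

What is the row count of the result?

Step 1 — t1 INNER JOIN t2 on cust_id → 4 row(s).
Then LEFT JOIN `orders t3` on node_id: each of those 4 rows is kept; rows whose t2.node_id has no match in t3 get NULL for t3's columns.
Result: 4 row(s).

4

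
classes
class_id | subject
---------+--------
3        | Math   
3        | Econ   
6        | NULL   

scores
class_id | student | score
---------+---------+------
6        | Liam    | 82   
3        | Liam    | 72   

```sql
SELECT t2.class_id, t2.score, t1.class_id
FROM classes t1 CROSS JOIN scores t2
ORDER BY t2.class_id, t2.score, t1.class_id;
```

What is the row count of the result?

CROSS JOIN pairs every row of `classes` with every row of `scores`: 3 × 2 = 6 rows.

6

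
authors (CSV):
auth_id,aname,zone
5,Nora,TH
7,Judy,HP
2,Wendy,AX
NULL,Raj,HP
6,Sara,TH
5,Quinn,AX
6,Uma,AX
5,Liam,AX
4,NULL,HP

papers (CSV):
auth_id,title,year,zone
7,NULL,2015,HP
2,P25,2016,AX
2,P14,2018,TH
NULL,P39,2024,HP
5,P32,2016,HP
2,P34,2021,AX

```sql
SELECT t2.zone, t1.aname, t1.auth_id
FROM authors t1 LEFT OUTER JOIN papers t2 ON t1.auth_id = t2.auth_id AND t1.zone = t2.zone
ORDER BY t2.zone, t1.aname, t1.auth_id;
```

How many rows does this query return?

LEFT JOIN keeps every row from `authors`; unmatched rows get NULL for `papers`'s columns.
Matching on t1.auth_id = t2.auth_id AND t1.zone = t2.zone. A NULL in a compared column never satisfies the condition.
- t1 row (auth_id=5, zone=TH): no match → kept, t2 columns NULL.
- t1 row (auth_id=7, zone=HP): matches 1 t2 row(s) → 1 output row(s).
- t1 row (auth_id=2, zone=AX): matches 2 t2 row(s) → 2 output row(s).
- t1 row (auth_id=NULL, zone=HP): no match → kept, t2 columns NULL.
- t1 row (auth_id=6, zone=TH): no match → kept, t2 columns NULL.
- t1 row (auth_id=5, zone=AX): no match → kept, t2 columns NULL.
- t1 row (auth_id=6, zone=AX): no match → kept, t2 columns NULL.
- t1 row (auth_id=5, zone=AX): no match → kept, t2 columns NULL.
- t1 row (auth_id=4, zone=HP): no match → kept, t2 columns NULL.
Total: 3 matched + 7 padded = 10 rows.

10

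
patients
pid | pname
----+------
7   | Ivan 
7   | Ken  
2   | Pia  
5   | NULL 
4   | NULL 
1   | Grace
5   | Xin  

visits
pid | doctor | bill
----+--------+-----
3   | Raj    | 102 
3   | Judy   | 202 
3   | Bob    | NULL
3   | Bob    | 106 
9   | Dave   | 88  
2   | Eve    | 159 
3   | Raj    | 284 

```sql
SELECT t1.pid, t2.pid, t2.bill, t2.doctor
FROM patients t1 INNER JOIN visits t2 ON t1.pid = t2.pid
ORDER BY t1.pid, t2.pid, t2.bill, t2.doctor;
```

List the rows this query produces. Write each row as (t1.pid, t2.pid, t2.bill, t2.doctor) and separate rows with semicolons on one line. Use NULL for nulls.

(2, 2, 159, Eve)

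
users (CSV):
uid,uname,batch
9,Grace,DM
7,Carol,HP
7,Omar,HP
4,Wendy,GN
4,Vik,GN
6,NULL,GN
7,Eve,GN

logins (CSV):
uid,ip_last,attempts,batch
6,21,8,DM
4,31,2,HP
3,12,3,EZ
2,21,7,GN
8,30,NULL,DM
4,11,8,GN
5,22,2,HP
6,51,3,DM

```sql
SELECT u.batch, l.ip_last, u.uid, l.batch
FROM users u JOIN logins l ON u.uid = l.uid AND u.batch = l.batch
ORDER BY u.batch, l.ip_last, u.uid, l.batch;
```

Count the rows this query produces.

2

INNER JOIN keeps only pairs where the ON condition holds.
Matching on u.uid = l.uid AND u.batch = l.batch.
- u row (uid=9, batch=DM): no match → dropped.
- u row (uid=7, batch=HP): no match → dropped.
- u row (uid=7, batch=HP): no match → dropped.
- u row (uid=4, batch=GN): matches 1 l row(s) → 1 output row(s).
- u row (uid=4, batch=GN): matches 1 l row(s) → 1 output row(s).
- u row (uid=6, batch=GN): no match → dropped.
- u row (uid=7, batch=GN): no match → dropped.
Total: 2 rows.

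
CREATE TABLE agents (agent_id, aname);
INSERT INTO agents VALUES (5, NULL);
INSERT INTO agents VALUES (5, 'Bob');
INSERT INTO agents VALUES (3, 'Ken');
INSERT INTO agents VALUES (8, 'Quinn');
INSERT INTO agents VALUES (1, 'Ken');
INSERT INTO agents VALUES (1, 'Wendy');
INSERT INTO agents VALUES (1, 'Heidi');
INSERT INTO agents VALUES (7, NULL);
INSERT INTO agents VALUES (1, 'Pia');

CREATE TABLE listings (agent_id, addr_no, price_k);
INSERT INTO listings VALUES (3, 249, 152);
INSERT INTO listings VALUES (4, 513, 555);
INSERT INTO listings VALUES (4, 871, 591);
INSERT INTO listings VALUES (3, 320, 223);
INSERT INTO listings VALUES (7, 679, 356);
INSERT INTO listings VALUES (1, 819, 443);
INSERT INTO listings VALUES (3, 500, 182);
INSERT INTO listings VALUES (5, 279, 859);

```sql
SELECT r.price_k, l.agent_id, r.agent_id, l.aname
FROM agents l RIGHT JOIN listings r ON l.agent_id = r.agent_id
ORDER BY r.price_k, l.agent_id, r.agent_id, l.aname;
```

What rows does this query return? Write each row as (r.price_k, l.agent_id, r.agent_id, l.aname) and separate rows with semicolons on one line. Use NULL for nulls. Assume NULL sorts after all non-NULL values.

(152, 3, 3, Ken); (182, 3, 3, Ken); (223, 3, 3, Ken); (356, 7, 7, NULL); (443, 1, 1, Heidi); (443, 1, 1, Ken); (443, 1, 1, Pia); (443, 1, 1, Wendy); (555, NULL, 4, NULL); (591, NULL, 4, NULL); (859, 5, 5, Bob); (859, 5, 5, NULL)

RIGHT JOIN keeps every row from `listings`; unmatched rows get NULL for `agents`'s columns.
Matching on l.agent_id = r.agent_id.
- agent_id=5: 1 matching r row(s), so 1 row(s) emitted.
- agent_id=5: 1 matching r row(s), so 1 row(s) emitted.
- agent_id=3: 3 matching r row(s), so 3 row(s) emitted.
- agent_id=8: no matching r row.
- agent_id=1: 1 matching r row(s), so 1 row(s) emitted.
- agent_id=1: 1 matching r row(s), so 1 row(s) emitted.
- agent_id=1: 1 matching r row(s), so 1 row(s) emitted.
- agent_id=7: 1 matching r row(s), so 1 row(s) emitted.
- agent_id=1: 1 matching r row(s), so 1 row(s) emitted.
- plus 2 unmatched r row(s), each kept with NULL l columns.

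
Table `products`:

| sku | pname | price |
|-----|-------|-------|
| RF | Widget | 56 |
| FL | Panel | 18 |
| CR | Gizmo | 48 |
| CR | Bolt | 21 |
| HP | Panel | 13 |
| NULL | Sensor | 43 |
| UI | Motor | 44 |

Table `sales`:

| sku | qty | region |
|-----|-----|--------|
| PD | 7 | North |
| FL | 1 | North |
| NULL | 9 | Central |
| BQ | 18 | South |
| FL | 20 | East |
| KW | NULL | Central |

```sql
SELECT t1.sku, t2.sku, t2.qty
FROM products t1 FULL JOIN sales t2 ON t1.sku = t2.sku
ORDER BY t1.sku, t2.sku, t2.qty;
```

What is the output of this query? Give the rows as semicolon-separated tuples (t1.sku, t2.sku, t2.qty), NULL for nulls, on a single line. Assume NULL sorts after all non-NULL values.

(CR, NULL, NULL); (CR, NULL, NULL); (FL, FL, 1); (FL, FL, 20); (HP, NULL, NULL); (RF, NULL, NULL); (UI, NULL, NULL); (NULL, BQ, 18); (NULL, KW, NULL); (NULL, PD, 7); (NULL, NULL, 9); (NULL, NULL, NULL)

FULL OUTER JOIN keeps every row from both sides; unmatched rows get NULL for the other side's columns.
Matching on t1.sku = t2.sku. A NULL in a compared column never satisfies the condition.
Matched pairs: 2; unmatched t1 rows kept: 6; unmatched t2 rows kept: 4.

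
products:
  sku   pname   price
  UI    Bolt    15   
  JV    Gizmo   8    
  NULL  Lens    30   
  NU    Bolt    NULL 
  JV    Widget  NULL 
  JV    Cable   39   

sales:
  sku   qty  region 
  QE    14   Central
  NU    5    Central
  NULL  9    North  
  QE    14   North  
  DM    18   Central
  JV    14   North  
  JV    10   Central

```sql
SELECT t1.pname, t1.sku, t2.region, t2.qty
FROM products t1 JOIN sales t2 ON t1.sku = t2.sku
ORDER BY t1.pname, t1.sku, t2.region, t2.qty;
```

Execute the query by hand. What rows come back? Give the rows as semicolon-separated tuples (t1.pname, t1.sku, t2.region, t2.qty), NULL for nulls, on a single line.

(Bolt, NU, Central, 5); (Cable, JV, Central, 10); (Cable, JV, North, 14); (Gizmo, JV, Central, 10); (Gizmo, JV, North, 14); (Widget, JV, Central, 10); (Widget, JV, North, 14)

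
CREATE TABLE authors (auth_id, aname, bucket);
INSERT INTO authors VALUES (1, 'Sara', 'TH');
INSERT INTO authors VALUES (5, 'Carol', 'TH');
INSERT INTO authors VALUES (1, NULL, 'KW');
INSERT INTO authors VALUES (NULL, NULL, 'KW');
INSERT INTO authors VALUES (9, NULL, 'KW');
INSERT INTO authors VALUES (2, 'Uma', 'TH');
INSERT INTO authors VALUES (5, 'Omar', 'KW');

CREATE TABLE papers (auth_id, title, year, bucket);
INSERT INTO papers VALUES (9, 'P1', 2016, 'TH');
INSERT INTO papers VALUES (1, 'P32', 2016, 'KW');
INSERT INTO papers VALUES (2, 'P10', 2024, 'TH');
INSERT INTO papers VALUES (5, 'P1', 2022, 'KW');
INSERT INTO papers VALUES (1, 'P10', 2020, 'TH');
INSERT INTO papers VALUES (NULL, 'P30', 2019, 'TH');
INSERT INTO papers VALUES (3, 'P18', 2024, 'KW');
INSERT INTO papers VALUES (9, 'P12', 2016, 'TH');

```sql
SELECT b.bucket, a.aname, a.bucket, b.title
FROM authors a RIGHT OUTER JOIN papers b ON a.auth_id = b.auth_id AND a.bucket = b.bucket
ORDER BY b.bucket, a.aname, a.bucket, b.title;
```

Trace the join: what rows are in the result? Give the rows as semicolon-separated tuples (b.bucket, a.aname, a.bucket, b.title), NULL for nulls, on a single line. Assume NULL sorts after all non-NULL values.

RIGHT JOIN keeps every row from `papers`; unmatched rows get NULL for `authors`'s columns.
Matching on a.auth_id = b.auth_id AND a.bucket = b.bucket. A NULL in a compared column never satisfies the condition.
- a[0] auth_id=1, bucket=TH → 1 match(es) in b → 1 row(s).
- a[1] auth_id=5, bucket=TH → no match.
- a[2] auth_id=1, bucket=KW → 1 match(es) in b → 1 row(s).
- a[3] auth_id=NULL, bucket=KW → no match.
- a[4] auth_id=9, bucket=KW → no match.
- a[5] auth_id=2, bucket=TH → 1 match(es) in b → 1 row(s).
- a[6] auth_id=5, bucket=KW → 1 match(es) in b → 1 row(s).
- 4 b row(s) had no a match → kept, a columns NULL.
After projecting and ordering:
b.bucket | a.aname | a.bucket | b.title
KW | Omar | KW | P1
KW | NULL | KW | P32
KW | NULL | NULL | P18
TH | Sara | TH | P10
TH | Uma | TH | P10
TH | NULL | NULL | P1
TH | NULL | NULL | P12
TH | NULL | NULL | P30

(KW, Omar, KW, P1); (KW, NULL, KW, P32); (KW, NULL, NULL, P18); (TH, Sara, TH, P10); (TH, Uma, TH, P10); (TH, NULL, NULL, P1); (TH, NULL, NULL, P12); (TH, NULL, NULL, P30)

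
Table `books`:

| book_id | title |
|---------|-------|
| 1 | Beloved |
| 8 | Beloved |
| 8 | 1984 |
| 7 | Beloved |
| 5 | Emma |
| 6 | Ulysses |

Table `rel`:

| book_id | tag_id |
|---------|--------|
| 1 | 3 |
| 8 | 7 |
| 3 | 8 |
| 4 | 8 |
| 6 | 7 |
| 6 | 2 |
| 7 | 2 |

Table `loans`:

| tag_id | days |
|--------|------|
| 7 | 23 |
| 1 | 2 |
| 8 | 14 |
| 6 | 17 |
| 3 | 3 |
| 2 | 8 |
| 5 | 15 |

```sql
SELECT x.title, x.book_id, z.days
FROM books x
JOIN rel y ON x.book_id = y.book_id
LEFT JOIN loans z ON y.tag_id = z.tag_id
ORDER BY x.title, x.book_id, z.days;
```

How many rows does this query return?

Step 1 — x INNER JOIN y on book_id → 6 row(s).
Then LEFT JOIN `loans z` on tag_id: each of those 6 rows is kept; rows whose y.tag_id has no match in z get NULL for z's columns.
Result: 6 row(s).

6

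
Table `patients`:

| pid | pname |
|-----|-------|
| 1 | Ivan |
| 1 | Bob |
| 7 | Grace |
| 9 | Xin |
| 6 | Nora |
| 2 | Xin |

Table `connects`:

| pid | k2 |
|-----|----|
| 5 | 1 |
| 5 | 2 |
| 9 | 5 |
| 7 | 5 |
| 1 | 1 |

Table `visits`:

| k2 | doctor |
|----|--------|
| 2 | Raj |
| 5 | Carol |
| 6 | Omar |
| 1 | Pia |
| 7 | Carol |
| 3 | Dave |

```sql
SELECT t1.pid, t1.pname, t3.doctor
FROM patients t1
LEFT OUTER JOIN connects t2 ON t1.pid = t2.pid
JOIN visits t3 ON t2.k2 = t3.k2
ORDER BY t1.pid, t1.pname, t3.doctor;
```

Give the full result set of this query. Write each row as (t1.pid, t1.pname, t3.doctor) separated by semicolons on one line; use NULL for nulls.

Joins associate left-to-right: patients LEFT JOIN connects on pid gives 6 intermediate row(s).
Then INNER JOIN `visits t3` on k2: keep only rows whose t2.k2 appears in t3.

(1, Bob, Pia); (1, Ivan, Pia); (7, Grace, Carol); (9, Xin, Carol)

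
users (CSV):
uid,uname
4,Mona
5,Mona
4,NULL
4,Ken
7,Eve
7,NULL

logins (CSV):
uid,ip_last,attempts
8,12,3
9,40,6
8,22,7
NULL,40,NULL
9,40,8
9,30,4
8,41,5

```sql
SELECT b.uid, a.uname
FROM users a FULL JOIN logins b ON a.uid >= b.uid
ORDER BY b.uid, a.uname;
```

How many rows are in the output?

13

FULL OUTER JOIN keeps every row from both sides; unmatched rows get NULL for the other side's columns.
Matching on a.uid >= b.uid. A NULL in a compared column never satisfies the condition.
- a[0] uid=4 → no match; kept with NULLs on the b side.
- a[1] uid=5 → no match; kept with NULLs on the b side.
- a[2] uid=4 → no match; kept with NULLs on the b side.
- a[3] uid=4 → no match; kept with NULLs on the b side.
- a[4] uid=7 → no match; kept with NULLs on the b side.
- a[5] uid=7 → no match; kept with NULLs on the b side.
- plus 7 unmatched b row(s), each kept with NULL a columns.
Total: 0 matched + 13 padded = 13 rows.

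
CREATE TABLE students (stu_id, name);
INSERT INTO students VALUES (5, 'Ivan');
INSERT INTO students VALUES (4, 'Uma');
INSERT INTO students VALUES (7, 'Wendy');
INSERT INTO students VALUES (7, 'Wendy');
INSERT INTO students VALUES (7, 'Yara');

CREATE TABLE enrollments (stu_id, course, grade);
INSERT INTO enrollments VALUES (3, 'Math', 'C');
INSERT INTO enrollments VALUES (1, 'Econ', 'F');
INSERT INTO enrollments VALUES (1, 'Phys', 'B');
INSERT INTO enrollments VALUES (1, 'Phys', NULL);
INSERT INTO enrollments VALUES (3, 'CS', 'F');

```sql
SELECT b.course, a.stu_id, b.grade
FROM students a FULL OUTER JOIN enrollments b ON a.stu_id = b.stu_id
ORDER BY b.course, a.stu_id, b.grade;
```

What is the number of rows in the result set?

FULL OUTER JOIN keeps every row from both sides; unmatched rows get NULL for the other side's columns.
Matching on a.stu_id = b.stu_id.
- stu_id=5: no b row matches, row kept with b columns NULL.
- stu_id=4: no b row matches, row kept with b columns NULL.
- stu_id=7: no b row matches, row kept with b columns NULL.
- stu_id=7: no b row matches, row kept with b columns NULL.
- stu_id=7: no b row matches, row kept with b columns NULL.
- 5 b row(s) had no a match → kept, a columns NULL.
Total: 0 matched + 10 padded = 10 rows.

10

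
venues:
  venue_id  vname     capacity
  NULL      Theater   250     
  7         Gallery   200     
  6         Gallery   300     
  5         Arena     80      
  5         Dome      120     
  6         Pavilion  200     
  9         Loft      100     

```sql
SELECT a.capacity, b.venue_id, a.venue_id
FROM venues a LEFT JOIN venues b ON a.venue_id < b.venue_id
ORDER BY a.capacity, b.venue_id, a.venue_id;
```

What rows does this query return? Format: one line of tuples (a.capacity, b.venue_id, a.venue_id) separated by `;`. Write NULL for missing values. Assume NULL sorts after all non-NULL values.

(80, 6, 5); (80, 6, 5); (80, 7, 5); (80, 9, 5); (100, NULL, 9); (120, 6, 5); (120, 6, 5); (120, 7, 5); (120, 9, 5); (200, 7, 6); (200, 9, 6); (200, 9, 7); (250, NULL, NULL); (300, 7, 6); (300, 9, 6)

LEFT JOIN keeps every row from `venues a`; unmatched rows get NULL for `venues b`'s columns.
Matching on a.venue_id < b.venue_id. A NULL in a compared column never satisfies the condition.
Matched pairs: 13; unmatched a rows kept: 2.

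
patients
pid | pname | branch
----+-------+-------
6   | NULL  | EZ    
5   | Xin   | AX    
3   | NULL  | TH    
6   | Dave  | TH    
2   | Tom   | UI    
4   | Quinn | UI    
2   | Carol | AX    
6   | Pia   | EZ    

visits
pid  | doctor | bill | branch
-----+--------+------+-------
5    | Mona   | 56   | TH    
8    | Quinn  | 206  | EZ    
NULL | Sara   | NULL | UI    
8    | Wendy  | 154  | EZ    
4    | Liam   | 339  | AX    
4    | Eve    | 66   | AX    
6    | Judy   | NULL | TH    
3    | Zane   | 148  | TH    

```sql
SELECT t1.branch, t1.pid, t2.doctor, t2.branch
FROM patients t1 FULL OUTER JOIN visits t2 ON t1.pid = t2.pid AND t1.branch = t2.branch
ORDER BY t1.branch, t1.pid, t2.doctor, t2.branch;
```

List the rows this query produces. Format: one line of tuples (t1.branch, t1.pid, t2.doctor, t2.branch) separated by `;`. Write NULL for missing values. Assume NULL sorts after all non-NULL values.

FULL OUTER JOIN keeps every row from both sides; unmatched rows get NULL for the other side's columns.
Matching on t1.pid = t2.pid AND t1.branch = t2.branch. A NULL in a compared column never satisfies the condition.
- t1[0] pid=6, branch=EZ → no match; kept with NULLs on the t2 side.
- t1[1] pid=5, branch=AX → no match; kept with NULLs on the t2 side.
- t1[2] pid=3, branch=TH → 1 match(es) in t2 → 1 row(s).
- t1[3] pid=6, branch=TH → 1 match(es) in t2 → 1 row(s).
- t1[4] pid=2, branch=UI → no match; kept with NULLs on the t2 side.
- t1[5] pid=4, branch=UI → no match; kept with NULLs on the t2 side.
- t1[6] pid=2, branch=AX → no match; kept with NULLs on the t2 side.
- t1[7] pid=6, branch=EZ → no match; kept with NULLs on the t2 side.
- 6 t2 row(s) had no t1 match → kept, t1 columns NULL.

(AX, 2, NULL, NULL); (AX, 5, NULL, NULL); (EZ, 6, NULL, NULL); (EZ, 6, NULL, NULL); (TH, 3, Zane, TH); (TH, 6, Judy, TH); (UI, 2, NULL, NULL); (UI, 4, NULL, NULL); (NULL, NULL, Eve, AX); (NULL, NULL, Liam, AX); (NULL, NULL, Mona, TH); (NULL, NULL, Quinn, EZ); (NULL, NULL, Sara, UI); (NULL, NULL, Wendy, EZ)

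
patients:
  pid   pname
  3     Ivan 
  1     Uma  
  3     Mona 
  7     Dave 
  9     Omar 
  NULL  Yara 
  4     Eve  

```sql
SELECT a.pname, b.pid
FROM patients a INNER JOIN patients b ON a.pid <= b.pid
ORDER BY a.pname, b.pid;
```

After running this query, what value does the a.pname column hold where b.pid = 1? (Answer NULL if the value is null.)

INNER JOIN keeps only pairs where the ON condition holds.
Matching on a.pid <= b.pid. A NULL in a compared column never satisfies the condition.
- a row (pid=3): matches 5 b row(s) → 5 output row(s).
- a row (pid=1): matches 6 b row(s) → 6 output row(s).
- a row (pid=3): matches 5 b row(s) → 5 output row(s).
- a row (pid=7): matches 2 b row(s) → 2 output row(s).
- a row (pid=9): matches 1 b row(s) → 1 output row(s).
- a row (pid=NULL): no match → dropped.
- a row (pid=4): matches 3 b row(s) → 3 output row(s).

Uma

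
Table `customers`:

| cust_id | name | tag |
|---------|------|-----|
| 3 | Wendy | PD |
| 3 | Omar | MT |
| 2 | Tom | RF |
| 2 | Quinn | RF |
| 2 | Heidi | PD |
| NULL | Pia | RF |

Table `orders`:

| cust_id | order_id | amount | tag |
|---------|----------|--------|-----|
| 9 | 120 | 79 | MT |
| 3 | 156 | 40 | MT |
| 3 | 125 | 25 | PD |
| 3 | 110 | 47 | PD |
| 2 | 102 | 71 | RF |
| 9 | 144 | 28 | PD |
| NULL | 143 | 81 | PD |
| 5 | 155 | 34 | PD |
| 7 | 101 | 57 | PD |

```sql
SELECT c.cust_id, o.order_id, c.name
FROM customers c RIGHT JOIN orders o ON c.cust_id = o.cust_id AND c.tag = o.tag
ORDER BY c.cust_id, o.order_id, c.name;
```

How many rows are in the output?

10

RIGHT JOIN keeps every row from `orders`; unmatched rows get NULL for `customers`'s columns.
Matching on c.cust_id = o.cust_id AND c.tag = o.tag. A NULL in a compared column never satisfies the condition.
- c (cust_id=3, tag=PD) pairs with 2 row(s) of o.
- c (cust_id=3, tag=MT) pairs with 1 row(s) of o.
- c (cust_id=2, tag=RF) pairs with 1 row(s) of o.
- c (cust_id=2, tag=RF) pairs with 1 row(s) of o.
- c (cust_id=2, tag=PD) has no partner in o.
- c (cust_id=NULL, tag=RF) has no partner in o.
- 5 o row(s) had no c match → kept, c columns NULL.
Total: 5 matched + 5 padded = 10 rows.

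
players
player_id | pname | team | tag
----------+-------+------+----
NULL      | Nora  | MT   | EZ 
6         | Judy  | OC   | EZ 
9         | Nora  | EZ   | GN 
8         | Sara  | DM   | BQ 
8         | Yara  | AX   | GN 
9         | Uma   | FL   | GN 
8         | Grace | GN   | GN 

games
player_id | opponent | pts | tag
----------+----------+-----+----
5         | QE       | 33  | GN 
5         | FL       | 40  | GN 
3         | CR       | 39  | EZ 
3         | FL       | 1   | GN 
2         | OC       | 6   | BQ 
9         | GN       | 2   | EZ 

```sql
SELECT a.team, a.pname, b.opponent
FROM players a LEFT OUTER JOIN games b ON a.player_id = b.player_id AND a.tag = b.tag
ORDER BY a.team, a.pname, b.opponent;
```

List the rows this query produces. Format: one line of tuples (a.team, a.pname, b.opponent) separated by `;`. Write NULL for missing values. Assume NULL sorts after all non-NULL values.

LEFT JOIN keeps every row from `players`; unmatched rows get NULL for `games`'s columns.
Matching on a.player_id = b.player_id AND a.tag = b.tag. A NULL in a compared column never satisfies the condition.
Matched pairs: 0; unmatched a rows kept: 7.

(AX, Yara, NULL); (DM, Sara, NULL); (EZ, Nora, NULL); (FL, Uma, NULL); (GN, Grace, NULL); (MT, Nora, NULL); (OC, Judy, NULL)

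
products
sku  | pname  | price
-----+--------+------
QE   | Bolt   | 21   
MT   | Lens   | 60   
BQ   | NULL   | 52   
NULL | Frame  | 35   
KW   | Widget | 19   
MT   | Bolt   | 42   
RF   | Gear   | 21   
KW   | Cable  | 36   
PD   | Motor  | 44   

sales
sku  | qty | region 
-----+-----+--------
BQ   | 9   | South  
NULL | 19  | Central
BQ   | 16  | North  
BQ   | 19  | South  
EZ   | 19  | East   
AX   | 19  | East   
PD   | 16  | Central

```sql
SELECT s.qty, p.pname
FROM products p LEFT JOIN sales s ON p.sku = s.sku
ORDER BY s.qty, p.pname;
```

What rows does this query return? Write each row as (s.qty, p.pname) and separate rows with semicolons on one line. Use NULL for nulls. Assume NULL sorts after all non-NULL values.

(9, NULL); (16, Motor); (16, NULL); (19, NULL); (NULL, Bolt); (NULL, Bolt); (NULL, Cable); (NULL, Frame); (NULL, Gear); (NULL, Lens); (NULL, Widget)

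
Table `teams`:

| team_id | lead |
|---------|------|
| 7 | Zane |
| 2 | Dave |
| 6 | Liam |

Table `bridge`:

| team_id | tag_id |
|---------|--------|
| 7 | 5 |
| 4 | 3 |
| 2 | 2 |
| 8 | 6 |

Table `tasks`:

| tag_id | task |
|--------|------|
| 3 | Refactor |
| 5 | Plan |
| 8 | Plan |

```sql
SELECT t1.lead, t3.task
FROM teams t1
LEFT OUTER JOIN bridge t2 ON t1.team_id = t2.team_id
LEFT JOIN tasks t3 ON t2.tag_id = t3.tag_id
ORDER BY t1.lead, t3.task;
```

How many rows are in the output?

3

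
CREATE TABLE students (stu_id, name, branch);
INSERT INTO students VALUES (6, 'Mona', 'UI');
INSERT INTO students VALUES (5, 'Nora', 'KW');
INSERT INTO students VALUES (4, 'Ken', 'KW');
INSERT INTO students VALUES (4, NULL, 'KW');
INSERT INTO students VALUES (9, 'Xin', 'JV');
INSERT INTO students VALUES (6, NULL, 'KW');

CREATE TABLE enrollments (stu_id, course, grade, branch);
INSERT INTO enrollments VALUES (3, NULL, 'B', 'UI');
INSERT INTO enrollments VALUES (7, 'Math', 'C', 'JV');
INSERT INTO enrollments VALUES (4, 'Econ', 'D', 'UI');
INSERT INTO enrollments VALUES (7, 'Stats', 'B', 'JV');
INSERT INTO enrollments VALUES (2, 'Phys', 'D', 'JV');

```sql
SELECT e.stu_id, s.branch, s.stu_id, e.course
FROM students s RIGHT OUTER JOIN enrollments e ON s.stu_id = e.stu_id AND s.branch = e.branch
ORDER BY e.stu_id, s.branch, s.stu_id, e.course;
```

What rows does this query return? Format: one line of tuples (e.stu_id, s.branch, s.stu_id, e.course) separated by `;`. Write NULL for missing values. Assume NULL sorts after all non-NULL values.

(2, NULL, NULL, Phys); (3, NULL, NULL, NULL); (4, NULL, NULL, Econ); (7, NULL, NULL, Math); (7, NULL, NULL, Stats)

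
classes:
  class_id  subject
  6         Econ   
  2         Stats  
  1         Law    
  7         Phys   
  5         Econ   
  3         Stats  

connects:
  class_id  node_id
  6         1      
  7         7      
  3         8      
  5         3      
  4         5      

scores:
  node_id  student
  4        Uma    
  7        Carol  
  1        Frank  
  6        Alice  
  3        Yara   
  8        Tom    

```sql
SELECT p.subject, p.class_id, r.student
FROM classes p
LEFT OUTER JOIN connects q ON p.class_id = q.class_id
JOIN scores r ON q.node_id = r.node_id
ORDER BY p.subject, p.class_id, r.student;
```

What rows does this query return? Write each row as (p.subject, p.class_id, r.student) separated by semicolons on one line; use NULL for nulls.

(Econ, 5, Yara); (Econ, 6, Frank); (Phys, 7, Carol); (Stats, 3, Tom)

Evaluate left to right. First `classes p LEFT JOIN connects q` on class_id: 6 row(s).
Then INNER JOIN `scores r` on node_id: keep only rows whose q.node_id appears in r.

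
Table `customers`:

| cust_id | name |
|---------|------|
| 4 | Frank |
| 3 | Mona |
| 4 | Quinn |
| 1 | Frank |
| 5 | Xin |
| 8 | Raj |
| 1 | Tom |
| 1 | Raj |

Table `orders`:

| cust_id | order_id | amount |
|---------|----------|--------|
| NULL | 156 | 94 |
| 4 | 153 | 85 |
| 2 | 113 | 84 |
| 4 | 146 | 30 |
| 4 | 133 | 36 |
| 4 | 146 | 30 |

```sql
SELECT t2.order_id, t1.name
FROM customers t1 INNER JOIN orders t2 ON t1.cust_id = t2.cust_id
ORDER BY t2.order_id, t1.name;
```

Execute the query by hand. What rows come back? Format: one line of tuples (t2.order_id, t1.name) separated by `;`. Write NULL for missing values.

(133, Frank); (133, Quinn); (146, Frank); (146, Frank); (146, Quinn); (146, Quinn); (153, Frank); (153, Quinn)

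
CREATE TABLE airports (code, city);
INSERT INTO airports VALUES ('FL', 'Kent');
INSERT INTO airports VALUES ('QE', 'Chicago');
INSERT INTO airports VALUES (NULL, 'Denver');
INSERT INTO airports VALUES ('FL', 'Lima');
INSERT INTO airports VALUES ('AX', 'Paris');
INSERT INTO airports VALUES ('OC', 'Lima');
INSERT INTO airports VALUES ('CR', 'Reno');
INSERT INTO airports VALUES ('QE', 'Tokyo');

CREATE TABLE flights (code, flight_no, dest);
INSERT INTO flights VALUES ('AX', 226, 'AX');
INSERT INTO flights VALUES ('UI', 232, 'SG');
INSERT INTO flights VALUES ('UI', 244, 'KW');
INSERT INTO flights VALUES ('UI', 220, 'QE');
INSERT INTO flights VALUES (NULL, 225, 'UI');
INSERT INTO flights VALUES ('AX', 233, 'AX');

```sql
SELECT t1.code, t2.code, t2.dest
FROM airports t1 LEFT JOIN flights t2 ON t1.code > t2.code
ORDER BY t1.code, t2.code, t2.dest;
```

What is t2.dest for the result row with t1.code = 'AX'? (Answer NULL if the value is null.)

NULL

LEFT JOIN keeps every row from `airports`; unmatched rows get NULL for `flights`'s columns.
Matching on t1.code > t2.code. A NULL in a compared column never satisfies the condition.
- t1 row (code=FL): matches 2 t2 row(s) → 2 output row(s).
- t1 row (code=QE): matches 2 t2 row(s) → 2 output row(s).
- t1 row (code=NULL): no match → kept, t2 columns NULL.
- t1 row (code=FL): matches 2 t2 row(s) → 2 output row(s).
- t1 row (code=AX): no match → kept, t2 columns NULL.
- t1 row (code=OC): matches 2 t2 row(s) → 2 output row(s).
- t1 row (code=CR): matches 2 t2 row(s) → 2 output row(s).
- t1 row (code=QE): matches 2 t2 row(s) → 2 output row(s).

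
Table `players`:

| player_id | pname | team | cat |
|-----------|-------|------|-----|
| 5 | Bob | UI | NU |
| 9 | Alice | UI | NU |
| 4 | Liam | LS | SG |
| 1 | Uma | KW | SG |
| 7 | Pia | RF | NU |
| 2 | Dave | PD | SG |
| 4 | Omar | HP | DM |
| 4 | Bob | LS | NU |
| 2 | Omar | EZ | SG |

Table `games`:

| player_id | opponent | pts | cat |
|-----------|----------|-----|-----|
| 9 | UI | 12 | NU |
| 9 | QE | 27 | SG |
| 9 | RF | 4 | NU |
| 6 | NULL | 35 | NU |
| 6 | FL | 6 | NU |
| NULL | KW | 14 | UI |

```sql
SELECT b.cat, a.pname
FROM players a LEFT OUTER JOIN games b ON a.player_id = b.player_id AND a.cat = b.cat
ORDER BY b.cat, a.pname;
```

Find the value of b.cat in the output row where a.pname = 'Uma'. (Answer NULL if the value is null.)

NULL

LEFT JOIN keeps every row from `players`; unmatched rows get NULL for `games`'s columns.
Matching on a.player_id = b.player_id AND a.cat = b.cat. A NULL in a compared column never satisfies the condition.
- a[0] player_id=5, cat=NU → no match; kept with NULLs on the b side.
- a[1] player_id=9, cat=NU → 2 match(es) in b → 2 row(s).
- a[2] player_id=4, cat=SG → no match; kept with NULLs on the b side.
- a[3] player_id=1, cat=SG → no match; kept with NULLs on the b side.
- a[4] player_id=7, cat=NU → no match; kept with NULLs on the b side.
- a[5] player_id=2, cat=SG → no match; kept with NULLs on the b side.
- a[6] player_id=4, cat=DM → no match; kept with NULLs on the b side.
- a[7] player_id=4, cat=NU → no match; kept with NULLs on the b side.
- a[8] player_id=2, cat=SG → no match; kept with NULLs on the b side.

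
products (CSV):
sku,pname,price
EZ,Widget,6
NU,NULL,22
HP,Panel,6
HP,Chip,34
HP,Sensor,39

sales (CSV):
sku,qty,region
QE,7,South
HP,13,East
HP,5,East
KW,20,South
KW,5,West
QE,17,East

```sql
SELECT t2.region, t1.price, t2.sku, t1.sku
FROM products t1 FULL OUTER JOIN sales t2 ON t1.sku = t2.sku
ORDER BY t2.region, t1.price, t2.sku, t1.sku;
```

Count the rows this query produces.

12

FULL OUTER JOIN keeps every row from both sides; unmatched rows get NULL for the other side's columns.
Matching on t1.sku = t2.sku.
- t1 row (sku=EZ): no match → kept, t2 columns NULL.
- t1 row (sku=NU): no match → kept, t2 columns NULL.
- t1 row (sku=HP): matches 2 t2 row(s) → 2 output row(s).
- t1 row (sku=HP): matches 2 t2 row(s) → 2 output row(s).
- t1 row (sku=HP): matches 2 t2 row(s) → 2 output row(s).
- plus 4 unmatched t2 row(s), each kept with NULL t1 columns.
Total: 6 matched + 6 padded = 12 rows.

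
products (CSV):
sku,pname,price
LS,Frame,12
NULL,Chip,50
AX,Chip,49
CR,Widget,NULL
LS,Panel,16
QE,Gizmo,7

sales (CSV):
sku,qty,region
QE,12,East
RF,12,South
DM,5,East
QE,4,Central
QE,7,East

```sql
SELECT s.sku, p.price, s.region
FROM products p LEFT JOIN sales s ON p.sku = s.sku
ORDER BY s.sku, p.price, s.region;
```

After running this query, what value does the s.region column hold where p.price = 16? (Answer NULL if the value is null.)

NULL

LEFT JOIN keeps every row from `products`; unmatched rows get NULL for `sales`'s columns.
Matching on p.sku = s.sku. A NULL in a compared column never satisfies the condition.
- sku=LS: no s row matches, row kept with s columns NULL.
- sku=NULL: no s row matches, row kept with s columns NULL.
- sku=AX: no s row matches, row kept with s columns NULL.
- sku=CR: no s row matches, row kept with s columns NULL.
- sku=LS: no s row matches, row kept with s columns NULL.
- sku=QE: 3 matching s row(s), so 3 row(s) emitted.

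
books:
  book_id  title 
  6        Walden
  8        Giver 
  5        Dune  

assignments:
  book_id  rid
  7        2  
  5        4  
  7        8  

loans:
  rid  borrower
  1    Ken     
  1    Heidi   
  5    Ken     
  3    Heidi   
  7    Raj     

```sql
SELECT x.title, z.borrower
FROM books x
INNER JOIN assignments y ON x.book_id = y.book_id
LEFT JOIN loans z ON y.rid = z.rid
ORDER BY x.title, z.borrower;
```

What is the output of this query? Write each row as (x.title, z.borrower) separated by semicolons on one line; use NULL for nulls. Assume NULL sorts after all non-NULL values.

Step 1 — x INNER JOIN y on book_id → 1 row(s).
Then LEFT JOIN `loans z` on rid: each of those 1 rows is kept; rows whose y.rid has no match in z get NULL for z's columns.

(Dune, NULL)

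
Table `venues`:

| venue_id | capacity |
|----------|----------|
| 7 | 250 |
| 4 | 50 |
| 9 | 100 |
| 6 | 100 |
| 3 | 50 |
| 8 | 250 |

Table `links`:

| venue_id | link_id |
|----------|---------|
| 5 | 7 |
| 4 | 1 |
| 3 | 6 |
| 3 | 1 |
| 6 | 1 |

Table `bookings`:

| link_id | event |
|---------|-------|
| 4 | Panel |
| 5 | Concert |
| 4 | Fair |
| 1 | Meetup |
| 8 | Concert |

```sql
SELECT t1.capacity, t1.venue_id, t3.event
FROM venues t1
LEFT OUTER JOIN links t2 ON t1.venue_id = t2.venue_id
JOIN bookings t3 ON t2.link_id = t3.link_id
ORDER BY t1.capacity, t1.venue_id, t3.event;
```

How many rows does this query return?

3

Step 1 — t1 LEFT JOIN t2 on venue_id → 7 row(s).
Then INNER JOIN `bookings t3` on link_id: keep only rows whose t2.link_id appears in t3.
Result: 3 row(s).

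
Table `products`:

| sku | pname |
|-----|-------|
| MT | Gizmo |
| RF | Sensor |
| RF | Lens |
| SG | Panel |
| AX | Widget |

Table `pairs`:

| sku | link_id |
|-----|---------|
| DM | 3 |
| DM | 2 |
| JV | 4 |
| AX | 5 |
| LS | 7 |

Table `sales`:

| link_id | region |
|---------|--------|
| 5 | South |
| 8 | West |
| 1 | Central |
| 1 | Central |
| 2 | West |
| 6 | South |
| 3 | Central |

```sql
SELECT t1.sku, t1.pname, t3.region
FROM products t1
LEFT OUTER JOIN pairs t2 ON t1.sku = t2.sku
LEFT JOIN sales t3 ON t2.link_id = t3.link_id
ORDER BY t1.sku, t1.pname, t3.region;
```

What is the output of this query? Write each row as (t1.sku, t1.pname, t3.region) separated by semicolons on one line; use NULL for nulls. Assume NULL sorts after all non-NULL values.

(AX, Widget, South); (MT, Gizmo, NULL); (RF, Lens, NULL); (RF, Sensor, NULL); (SG, Panel, NULL)

Joins associate left-to-right: products LEFT JOIN pairs on sku gives 5 intermediate row(s).
Then LEFT JOIN `sales t3` on link_id: each of those 5 rows is kept; rows whose t2.link_id has no match in t3 get NULL for t3's columns.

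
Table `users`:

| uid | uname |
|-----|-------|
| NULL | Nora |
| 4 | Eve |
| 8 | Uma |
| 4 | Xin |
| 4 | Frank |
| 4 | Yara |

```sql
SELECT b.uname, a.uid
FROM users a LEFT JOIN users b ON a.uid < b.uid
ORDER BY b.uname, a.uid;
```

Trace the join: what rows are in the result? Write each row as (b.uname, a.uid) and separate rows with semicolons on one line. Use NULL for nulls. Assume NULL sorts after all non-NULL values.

(Uma, 4); (Uma, 4); (Uma, 4); (Uma, 4); (NULL, 8); (NULL, NULL)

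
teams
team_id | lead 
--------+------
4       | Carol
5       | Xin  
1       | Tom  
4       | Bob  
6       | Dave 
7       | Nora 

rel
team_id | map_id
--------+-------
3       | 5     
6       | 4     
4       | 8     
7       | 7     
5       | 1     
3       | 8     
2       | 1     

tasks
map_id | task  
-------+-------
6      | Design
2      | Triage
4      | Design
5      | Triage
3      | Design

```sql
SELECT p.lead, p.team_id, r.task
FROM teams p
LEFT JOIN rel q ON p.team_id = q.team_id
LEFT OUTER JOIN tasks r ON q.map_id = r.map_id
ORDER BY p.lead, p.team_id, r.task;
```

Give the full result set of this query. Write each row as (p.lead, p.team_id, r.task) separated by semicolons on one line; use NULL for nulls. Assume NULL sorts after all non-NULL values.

(Bob, 4, NULL); (Carol, 4, NULL); (Dave, 6, Design); (Nora, 7, NULL); (Tom, 1, NULL); (Xin, 5, NULL)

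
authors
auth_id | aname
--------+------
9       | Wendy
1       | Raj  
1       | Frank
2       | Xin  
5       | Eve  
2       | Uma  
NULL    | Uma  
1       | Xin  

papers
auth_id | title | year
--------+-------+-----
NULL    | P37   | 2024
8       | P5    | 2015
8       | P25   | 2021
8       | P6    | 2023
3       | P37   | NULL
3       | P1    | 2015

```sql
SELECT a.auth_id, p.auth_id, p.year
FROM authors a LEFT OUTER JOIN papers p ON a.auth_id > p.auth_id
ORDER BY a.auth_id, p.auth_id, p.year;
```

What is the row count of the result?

13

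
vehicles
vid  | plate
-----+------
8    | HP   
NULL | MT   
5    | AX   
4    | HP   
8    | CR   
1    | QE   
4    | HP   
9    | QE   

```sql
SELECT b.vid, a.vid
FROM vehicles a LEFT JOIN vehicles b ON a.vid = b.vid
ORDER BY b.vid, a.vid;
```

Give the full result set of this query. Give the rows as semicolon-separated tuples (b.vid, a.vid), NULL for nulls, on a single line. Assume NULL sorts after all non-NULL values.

LEFT JOIN keeps every row from `vehicles a`; unmatched rows get NULL for `vehicles b`'s columns.
Matching on a.vid = b.vid. A NULL in a compared column never satisfies the condition.
- vid=8: 2 matching b row(s), so 2 row(s) emitted.
- vid=NULL: no b row matches, row kept with b columns NULL.
- vid=5: 1 matching b row(s), so 1 row(s) emitted.
- vid=4: 2 matching b row(s), so 2 row(s) emitted.
- vid=8: 2 matching b row(s), so 2 row(s) emitted.
- vid=1: 1 matching b row(s), so 1 row(s) emitted.
- vid=4: 2 matching b row(s), so 2 row(s) emitted.
- vid=9: 1 matching b row(s), so 1 row(s) emitted.

(1, 1); (4, 4); (4, 4); (4, 4); (4, 4); (5, 5); (8, 8); (8, 8); (8, 8); (8, 8); (9, 9); (NULL, NULL)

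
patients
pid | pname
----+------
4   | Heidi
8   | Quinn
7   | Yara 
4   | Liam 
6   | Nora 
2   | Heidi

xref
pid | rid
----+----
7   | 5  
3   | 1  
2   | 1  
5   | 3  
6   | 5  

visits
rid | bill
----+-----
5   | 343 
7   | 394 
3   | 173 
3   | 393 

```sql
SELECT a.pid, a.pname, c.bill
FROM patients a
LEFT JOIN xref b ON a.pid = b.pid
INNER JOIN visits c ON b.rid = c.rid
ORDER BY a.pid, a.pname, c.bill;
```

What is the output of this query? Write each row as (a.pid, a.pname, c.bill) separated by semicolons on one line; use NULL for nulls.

Joins associate left-to-right: patients LEFT JOIN xref on pid gives 6 intermediate row(s).
Then INNER JOIN `visits c` on rid: keep only rows whose b.rid appears in c.

(6, Nora, 343); (7, Yara, 343)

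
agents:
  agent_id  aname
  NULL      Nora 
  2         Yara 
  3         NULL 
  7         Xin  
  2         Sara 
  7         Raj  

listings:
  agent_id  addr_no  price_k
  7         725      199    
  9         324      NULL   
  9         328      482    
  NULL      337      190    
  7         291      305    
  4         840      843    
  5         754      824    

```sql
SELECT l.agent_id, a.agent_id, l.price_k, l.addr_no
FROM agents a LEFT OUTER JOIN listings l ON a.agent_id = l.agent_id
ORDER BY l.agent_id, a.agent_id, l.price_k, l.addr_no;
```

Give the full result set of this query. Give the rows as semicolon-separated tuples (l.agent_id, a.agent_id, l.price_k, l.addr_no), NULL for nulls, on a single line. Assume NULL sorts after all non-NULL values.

LEFT JOIN keeps every row from `agents`; unmatched rows get NULL for `listings`'s columns.
Matching on a.agent_id = l.agent_id. A NULL in a compared column never satisfies the condition.
- agent_id=NULL: no l row matches, row kept with l columns NULL.
- agent_id=2: no l row matches, row kept with l columns NULL.
- agent_id=3: no l row matches, row kept with l columns NULL.
- agent_id=7: 2 matching l row(s), so 2 row(s) emitted.
- agent_id=2: no l row matches, row kept with l columns NULL.
- agent_id=7: 2 matching l row(s), so 2 row(s) emitted.
After projecting and ordering:
l.agent_id | a.agent_id | l.price_k | l.addr_no
7 | 7 | 199 | 725
7 | 7 | 199 | 725
7 | 7 | 305 | 291
7 | 7 | 305 | 291
NULL | 2 | NULL | NULL
NULL | 2 | NULL | NULL
NULL | 3 | NULL | NULL
NULL | NULL | NULL | NULL

(7, 7, 199, 725); (7, 7, 199, 725); (7, 7, 305, 291); (7, 7, 305, 291); (NULL, 2, NULL, NULL); (NULL, 2, NULL, NULL); (NULL, 3, NULL, NULL); (NULL, NULL, NULL, NULL)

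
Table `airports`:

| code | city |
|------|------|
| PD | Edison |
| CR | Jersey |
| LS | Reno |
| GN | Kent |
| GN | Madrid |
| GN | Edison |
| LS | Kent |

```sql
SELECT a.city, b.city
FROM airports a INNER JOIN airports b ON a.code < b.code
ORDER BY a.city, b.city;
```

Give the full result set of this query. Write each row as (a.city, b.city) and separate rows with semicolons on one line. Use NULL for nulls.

(Edison, Edison); (Edison, Kent); (Edison, Reno); (Jersey, Edison); (Jersey, Edison); (Jersey, Kent); (Jersey, Kent); (Jersey, Madrid); (Jersey, Reno); (Kent, Edison); (Kent, Edison); (Kent, Kent); (Kent, Reno); (Madrid, Edison); (Madrid, Kent); (Madrid, Reno); (Reno, Edison)

INNER JOIN keeps only pairs where the ON condition holds.
Matching on a.code < b.code.
- code=PD: no matching b row, dropped.
- code=CR: 6 matching b row(s), so 6 row(s) emitted.
- code=LS: 1 matching b row(s), so 1 row(s) emitted.
- code=GN: 3 matching b row(s), so 3 row(s) emitted.
- code=GN: 3 matching b row(s), so 3 row(s) emitted.
- code=GN: 3 matching b row(s), so 3 row(s) emitted.
- code=LS: 1 matching b row(s), so 1 row(s) emitted.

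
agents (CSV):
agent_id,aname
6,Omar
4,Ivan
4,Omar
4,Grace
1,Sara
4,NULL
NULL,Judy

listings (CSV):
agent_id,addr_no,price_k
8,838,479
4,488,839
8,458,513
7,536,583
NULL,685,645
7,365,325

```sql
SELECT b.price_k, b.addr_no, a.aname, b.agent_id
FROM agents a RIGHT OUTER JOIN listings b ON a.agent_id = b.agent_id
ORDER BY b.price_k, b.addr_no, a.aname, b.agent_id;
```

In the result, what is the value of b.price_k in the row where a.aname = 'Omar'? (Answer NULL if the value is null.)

839

RIGHT JOIN keeps every row from `listings`; unmatched rows get NULL for `agents`'s columns.
Matching on a.agent_id = b.agent_id. A NULL in a compared column never satisfies the condition.
- a (agent_id=6) has no partner in b.
- a (agent_id=4) pairs with 1 row(s) of b.
- a (agent_id=4) pairs with 1 row(s) of b.
- a (agent_id=4) pairs with 1 row(s) of b.
- a (agent_id=1) has no partner in b.
- a (agent_id=4) pairs with 1 row(s) of b.
- a (agent_id=NULL) has no partner in b.
- 5 row(s) from b found no a partner → padded with NULL.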